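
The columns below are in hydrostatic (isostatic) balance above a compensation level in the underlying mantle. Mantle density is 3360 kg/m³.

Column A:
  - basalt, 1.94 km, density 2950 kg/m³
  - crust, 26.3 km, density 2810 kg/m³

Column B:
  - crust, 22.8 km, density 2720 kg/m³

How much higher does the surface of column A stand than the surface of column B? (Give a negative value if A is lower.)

0.199 km

For any compensation level in the mantle, the mantle terms cancel and isostasy reduces to e = (Σt_A − Σt_B) − (Σ(ρt)_A − Σ(ρt)_B) / ρ_m.
Σt_A = 28.24 km; Σt_B = 22.8 km; Σ(ρt)_A = 79626; Σ(ρt)_B = 62016 (in km·kg/m³).
e = (28.24 − 22.8) − (79626 − 62016) / 3360 = 0.199 km.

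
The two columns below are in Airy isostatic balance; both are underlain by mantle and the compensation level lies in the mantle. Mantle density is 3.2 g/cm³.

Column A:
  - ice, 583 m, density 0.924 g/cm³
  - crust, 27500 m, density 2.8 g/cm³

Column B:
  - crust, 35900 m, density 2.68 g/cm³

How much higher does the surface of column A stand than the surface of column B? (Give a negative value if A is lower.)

−1980 m

For any compensation level in the mantle, the mantle terms cancel and isostasy reduces to e = (Σt_A − Σt_B) − (Σ(ρt)_A − Σ(ρt)_B) / ρ_m.
Σt_A = 28083 m; Σt_B = 35900 m; Σ(ρt)_A = 77538.692; Σ(ρt)_B = 96212 (in m·g/cm³).
e = (28083 − 35900) − (77538.692 − 96212) / 3.2 = −1980 m.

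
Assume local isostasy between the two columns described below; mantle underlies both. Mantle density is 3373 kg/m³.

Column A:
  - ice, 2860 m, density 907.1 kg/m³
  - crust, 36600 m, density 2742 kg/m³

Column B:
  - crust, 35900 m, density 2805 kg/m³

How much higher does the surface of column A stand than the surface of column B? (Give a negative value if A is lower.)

2890 m

For any compensation level in the mantle, the mantle terms cancel and isostasy reduces to e = (Σt_A − Σt_B) − (Σ(ρt)_A − Σ(ρt)_B) / ρ_m.
Σt_A = 39460 m; Σt_B = 35900 m; Σ(ρt)_A = 102951506; Σ(ρt)_B = 100699500 (in m·kg/m³).
e = (39460 − 35900) − (102951506 − 100699500) / 3373 = 2890 m.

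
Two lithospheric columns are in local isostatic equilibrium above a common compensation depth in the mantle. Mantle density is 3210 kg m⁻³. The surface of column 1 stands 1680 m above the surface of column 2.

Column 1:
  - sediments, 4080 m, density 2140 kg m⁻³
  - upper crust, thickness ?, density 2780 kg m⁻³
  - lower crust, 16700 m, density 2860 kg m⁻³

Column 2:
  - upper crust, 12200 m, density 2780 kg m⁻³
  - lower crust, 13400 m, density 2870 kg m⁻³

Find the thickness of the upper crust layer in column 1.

Take the compensation level at the base of the deeper column (depth z_c below the surface of column 1) and equate Σ ρ_i t_i down to z_c; mantle fills any gap and the z_c terms cancel.
Column 1: 4080×2140 + x×2780 + 16700×2860 + (z_c − 20780 − x)×3210
Column 2: 1680×0 + 12200×2780 + 13400×2870 + (z_c − 1680 − 25600)×3210
The z_c×3210 term appears on both sides and cancels. Collect the known terms of each column as K = Σ(ρt)_known − 3210 × (depth of known layers): K_1 = 56493200 − 3210×20780 = −10210600; K_2 = 72374000 − 3210×(1680 + 25600) = −15194800.
Balance: K_1 − x×(3210 − 2780) = K_2, so x = (K_1 − K_2)/(3210 − 2780) = 4984200/430 = 11600 m.

11600 m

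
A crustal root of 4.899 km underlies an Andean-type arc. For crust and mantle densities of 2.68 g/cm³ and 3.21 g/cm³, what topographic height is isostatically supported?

0.969 km

For local isostatic compensation: ρ_c h = (ρ_m − ρ_c) r.
h = r (ρ_m − ρ_c) / ρ_c = 4.899 km × (3.21 − 2.68) / 2.68 = 0.969 km.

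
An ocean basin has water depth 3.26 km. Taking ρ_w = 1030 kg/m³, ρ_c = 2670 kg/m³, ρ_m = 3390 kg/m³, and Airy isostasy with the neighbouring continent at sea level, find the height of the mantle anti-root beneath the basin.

By Archimedes' principle applied to the lithosphere: replacing crust with seawater at the top is compensated by replacing crust with mantle at the base: d (ρ_c − ρ_w) = a (ρ_m − ρ_c).
a = d (ρ_c − ρ_w)/(ρ_m − ρ_c) = 3.26 km × 1640/720 = 7.43 km.

7.43 km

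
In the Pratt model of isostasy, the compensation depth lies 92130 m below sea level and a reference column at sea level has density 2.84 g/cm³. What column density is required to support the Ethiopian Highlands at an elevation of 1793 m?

Pratt balance: ρ_ref D = ρ (D + h).
ρ = ρ_ref D/(D + h) = 2.84 × 92130 m/(92130 m + 1793 m) = 2.79 g/cm³.

2.79 g/cm³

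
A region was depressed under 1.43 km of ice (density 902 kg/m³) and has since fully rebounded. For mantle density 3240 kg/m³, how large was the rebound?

0.398 km

Removing the load lets mantle flow back in; uplift u satisfies ρ_ice t = ρ_m u.
u = t ρ_ice/ρ_m = 1.43 km × 902/3240 = 0.398 km.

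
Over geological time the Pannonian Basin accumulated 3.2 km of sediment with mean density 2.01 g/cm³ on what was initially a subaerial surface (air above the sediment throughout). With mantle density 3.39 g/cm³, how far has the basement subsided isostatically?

Subaerial load: s = t ρ_sed / ρ_m = 3.2 km × 2.01/3.39 = 1.9 km.

1.9 km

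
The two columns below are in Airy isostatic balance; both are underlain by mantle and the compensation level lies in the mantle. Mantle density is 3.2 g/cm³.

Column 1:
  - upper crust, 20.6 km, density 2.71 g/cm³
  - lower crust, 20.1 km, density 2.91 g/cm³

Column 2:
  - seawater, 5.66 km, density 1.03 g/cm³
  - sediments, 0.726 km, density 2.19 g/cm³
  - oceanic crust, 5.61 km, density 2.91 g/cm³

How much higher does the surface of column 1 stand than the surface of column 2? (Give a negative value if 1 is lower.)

For any compensation level in the mantle, the mantle terms cancel and isostasy reduces to e = (Σt_1 − Σt_2) − (Σ(ρt)_1 − Σ(ρt)_2) / ρ_m.
Σt_1 = 40.7 km; Σt_2 = 11.996 km; Σ(ρt)_1 = 114.317; Σ(ρt)_2 = 23.74484 (in km·g/cm³).
e = (40.7 − 11.996) − (114.317 − 23.74484) / 3.2 = 0.4 km.

0.4 km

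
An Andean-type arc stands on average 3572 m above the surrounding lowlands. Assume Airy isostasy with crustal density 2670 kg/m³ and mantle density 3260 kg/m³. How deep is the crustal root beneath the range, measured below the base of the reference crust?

For local isostatic compensation: the weight of the topography is balanced by the buoyancy of the root, ρ_c h = (ρ_m − ρ_c) r.
r = h · ρ_c / (ρ_m − ρ_c) = 3572 m × 2670 / (3260 − 2670) = 16200 m.

16200 m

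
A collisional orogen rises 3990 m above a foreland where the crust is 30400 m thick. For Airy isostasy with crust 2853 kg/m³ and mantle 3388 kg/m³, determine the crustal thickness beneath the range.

55700 m

Root depth r = h ρ_c / (ρ_m − ρ_c) = 3990 m × 2853 / 535 = 21280 m.
Total thickness = T + h + r = 30400 m + 3990 m + 21280 m = 55700 m.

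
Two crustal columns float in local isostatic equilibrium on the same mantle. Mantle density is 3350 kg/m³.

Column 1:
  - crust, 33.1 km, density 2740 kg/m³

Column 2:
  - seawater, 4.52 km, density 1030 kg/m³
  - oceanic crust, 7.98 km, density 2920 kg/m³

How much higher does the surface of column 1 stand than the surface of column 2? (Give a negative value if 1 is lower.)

For any compensation level in the mantle, the mantle terms cancel and isostasy reduces to e = (Σt_1 − Σt_2) − (Σ(ρt)_1 − Σ(ρt)_2) / ρ_m.
Σt_1 = 33.1 km; Σt_2 = 12.5 km; Σ(ρt)_1 = 90694; Σ(ρt)_2 = 27957.2 (in km·kg/m³).
e = (33.1 − 12.5) − (90694 − 27957.2) / 3350 = 1.87 km.

1.87 km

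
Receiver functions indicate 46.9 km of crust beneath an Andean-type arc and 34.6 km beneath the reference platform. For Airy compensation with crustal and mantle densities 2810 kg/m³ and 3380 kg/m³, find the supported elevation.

Excess crust Δ = 46.9 km − 34.6 km = 12.3 km, split between elevation h and root r with h + r = Δ.
Airy balance ρ_c h = (ρ_m − ρ_c) r gives r = h ρ_c/(ρ_m − ρ_c), so h (1 + ρ_c/(ρ_m − ρ_c)) = Δ, i.e. h = Δ (ρ_m − ρ_c)/ρ_m.
h = 12.3 km × 570/3380 = 2.07 km.

2.07 km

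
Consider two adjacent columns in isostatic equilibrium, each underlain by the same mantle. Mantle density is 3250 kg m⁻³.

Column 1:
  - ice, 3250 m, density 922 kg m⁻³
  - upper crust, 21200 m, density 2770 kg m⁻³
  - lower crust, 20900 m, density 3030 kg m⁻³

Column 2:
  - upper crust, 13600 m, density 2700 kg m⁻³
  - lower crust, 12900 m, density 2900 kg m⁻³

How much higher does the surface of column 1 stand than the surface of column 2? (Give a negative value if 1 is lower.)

For any compensation level in the mantle, the mantle terms cancel and isostasy reduces to e = (Σt_1 − Σt_2) − (Σ(ρt)_1 − Σ(ρt)_2) / ρ_m.
Σt_1 = 45350 m; Σt_2 = 26500 m; Σ(ρt)_1 = 125047500; Σ(ρt)_2 = 74130000 (in m·kg m⁻³).
e = (45350 − 26500) − (125047500 − 74130000) / 3250 = 3180 m.

3180 m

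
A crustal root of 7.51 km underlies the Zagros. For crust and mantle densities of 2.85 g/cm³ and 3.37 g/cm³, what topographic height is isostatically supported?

1.37 km

By Archimedes' principle applied to the lithosphere: ρ_c h = (ρ_m − ρ_c) r.
h = r (ρ_m − ρ_c) / ρ_c = 7.51 km × (3.37 − 2.85) / 2.85 = 1.37 km.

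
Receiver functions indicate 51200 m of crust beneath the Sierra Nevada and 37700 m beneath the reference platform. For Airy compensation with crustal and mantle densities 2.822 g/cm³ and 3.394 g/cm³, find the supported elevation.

Excess crust Δ = 51200 m − 37700 m = 13500 m, split between elevation h and root r with h + r = Δ.
Airy balance ρ_c h = (ρ_m − ρ_c) r gives r = h ρ_c/(ρ_m − ρ_c), so h (1 + ρ_c/(ρ_m − ρ_c)) = Δ, i.e. h = Δ (ρ_m − ρ_c)/ρ_m.
h = 13500 m × 0.572/3.394 = 2280 m.

2280 m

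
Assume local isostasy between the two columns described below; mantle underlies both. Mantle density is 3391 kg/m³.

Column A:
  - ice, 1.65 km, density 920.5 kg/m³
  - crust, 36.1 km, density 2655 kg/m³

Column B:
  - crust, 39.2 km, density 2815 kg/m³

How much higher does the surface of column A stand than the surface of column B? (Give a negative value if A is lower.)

2.38 km

For any compensation level in the mantle, the mantle terms cancel and isostasy reduces to e = (Σt_A − Σt_B) − (Σ(ρt)_A − Σ(ρt)_B) / ρ_m.
Σt_A = 37.75 km; Σt_B = 39.2 km; Σ(ρt)_A = 97364.325; Σ(ρt)_B = 110348 (in km·kg/m³).
e = (37.75 − 39.2) − (97364.325 − 110348) / 3391 = 2.38 km.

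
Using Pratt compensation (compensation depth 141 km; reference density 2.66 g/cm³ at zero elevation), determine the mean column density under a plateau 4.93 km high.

2.57 g/cm³

Pratt balance: ρ_ref D = ρ (D + h).
ρ = ρ_ref D/(D + h) = 2.66 × 141 km/(141 km + 4.93 km) = 2.57 g/cm³.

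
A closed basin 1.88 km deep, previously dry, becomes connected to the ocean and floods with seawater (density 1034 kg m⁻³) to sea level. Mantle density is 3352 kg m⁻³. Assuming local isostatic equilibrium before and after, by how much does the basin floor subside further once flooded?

0.839 km

After flooding the water column is d + s deep. Its weight must equal the weight of mantle displaced by the extra subsidence s: (d + s) ρ_w = s ρ_m.
s = d ρ_w / (ρ_m − ρ_w) = 1.88 km × 1034/(3352 − 1034) = 0.839 km.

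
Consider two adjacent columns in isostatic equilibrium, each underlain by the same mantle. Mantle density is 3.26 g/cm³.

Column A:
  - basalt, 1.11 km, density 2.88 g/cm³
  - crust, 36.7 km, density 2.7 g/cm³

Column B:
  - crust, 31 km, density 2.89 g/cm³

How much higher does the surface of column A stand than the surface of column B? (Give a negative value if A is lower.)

For any compensation level in the mantle, the mantle terms cancel and isostasy reduces to e = (Σt_A − Σt_B) − (Σ(ρt)_A − Σ(ρt)_B) / ρ_m.
Σt_A = 37.81 km; Σt_B = 31 km; Σ(ρt)_A = 102.2868; Σ(ρt)_B = 89.59 (in km·g/cm³).
e = (37.81 − 31) − (102.2868 − 89.59) / 3.26 = 2.92 km.

2.92 km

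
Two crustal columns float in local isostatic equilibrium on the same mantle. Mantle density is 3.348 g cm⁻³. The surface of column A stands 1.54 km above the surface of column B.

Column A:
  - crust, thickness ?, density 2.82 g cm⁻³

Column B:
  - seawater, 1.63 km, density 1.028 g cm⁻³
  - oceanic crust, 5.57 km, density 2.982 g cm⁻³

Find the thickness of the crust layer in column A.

20.8 km

Take the compensation level at the base of the deeper column (depth z_c below the surface of column A) and equate Σ ρ_i t_i down to z_c; mantle fills any gap and the z_c terms cancel.
Column A: x×2.82 + (z_c − 0 − x)×3.348
Column B: 1.54×0 + 1.63×1.028 + 5.57×2.982 + (z_c − 1.54 − 7.2)×3.348
The z_c×3.348 term appears on both sides and cancels. Collect the known terms of each column as K = Σ(ρt)_known − 3.348 × (depth of known layers): K_A = 0 − 3.348×0 = 0; K_B = 18.28538 − 3.348×(1.54 + 7.2) = −10.97614.
Balance: K_A − x×(3.348 − 2.82) = K_B, so x = (K_A − K_B)/(3.348 − 2.82) = 10.9761/0.528 = 20.8 km.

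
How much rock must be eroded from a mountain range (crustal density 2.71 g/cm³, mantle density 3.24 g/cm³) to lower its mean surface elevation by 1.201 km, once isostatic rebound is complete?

Net drop Δ = e − u = e − e ρ_c/ρ_m = e (ρ_m − ρ_c)/ρ_m.
e = Δ ρ_m/(ρ_m − ρ_c) = 1.201 km × 3.24/0.53 = 7.34 km.

7.34 km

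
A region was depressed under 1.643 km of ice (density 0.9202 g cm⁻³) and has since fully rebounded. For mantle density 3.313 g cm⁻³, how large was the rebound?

Removing the load lets mantle flow back in; uplift u satisfies ρ_ice t = ρ_m u.
u = t ρ_ice/ρ_m = 1.643 km × 0.9202/3.313 = 0.456 km.

0.456 km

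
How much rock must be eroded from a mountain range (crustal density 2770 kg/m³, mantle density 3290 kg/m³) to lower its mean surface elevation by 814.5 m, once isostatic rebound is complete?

Net drop Δ = e − u = e − e ρ_c/ρ_m = e (ρ_m − ρ_c)/ρ_m.
e = Δ ρ_m/(ρ_m − ρ_c) = 814.5 m × 3290/520 = 5150 m.

5150 m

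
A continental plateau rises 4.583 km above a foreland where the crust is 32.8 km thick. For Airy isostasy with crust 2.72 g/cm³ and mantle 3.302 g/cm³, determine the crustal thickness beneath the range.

58.8 km

Root depth r = h ρ_c / (ρ_m − ρ_c) = 4.583 km × 2.72 / 0.582 = 21.42 km.
Total thickness = T + h + r = 32.8 km + 4.583 km + 21.42 km = 58.8 km.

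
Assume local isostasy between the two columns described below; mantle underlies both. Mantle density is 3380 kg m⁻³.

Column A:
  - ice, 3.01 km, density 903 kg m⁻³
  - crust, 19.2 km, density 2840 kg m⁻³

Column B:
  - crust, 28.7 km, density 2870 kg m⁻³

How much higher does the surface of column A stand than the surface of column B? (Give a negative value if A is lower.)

0.943 km

For any compensation level in the mantle, the mantle terms cancel and isostasy reduces to e = (Σt_A − Σt_B) − (Σ(ρt)_A − Σ(ρt)_B) / ρ_m.
Σt_A = 22.21 km; Σt_B = 28.7 km; Σ(ρt)_A = 57246.03; Σ(ρt)_B = 82369 (in km·kg m⁻³).
e = (22.21 − 28.7) − (57246.03 − 82369) / 3380 = 0.943 km.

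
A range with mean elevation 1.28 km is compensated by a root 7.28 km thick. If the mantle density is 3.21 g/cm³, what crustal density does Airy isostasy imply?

ρ_c h = (ρ_m − ρ_c) r → ρ_c (h + r) = ρ_m r → ρ_c = ρ_m r / (h + r).
ρ_c = 3.21 × 7.28 km / (1.28 km + 7.28 km) = 2.73 g/cm³.

2.73 g/cm³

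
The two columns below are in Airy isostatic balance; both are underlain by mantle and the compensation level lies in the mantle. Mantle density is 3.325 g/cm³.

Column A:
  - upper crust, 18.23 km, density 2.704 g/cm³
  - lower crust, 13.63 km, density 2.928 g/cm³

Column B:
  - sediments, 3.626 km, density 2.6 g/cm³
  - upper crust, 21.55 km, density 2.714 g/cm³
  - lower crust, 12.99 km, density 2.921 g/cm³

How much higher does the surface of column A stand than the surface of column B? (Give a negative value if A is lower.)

−1.3 km

For any compensation level in the mantle, the mantle terms cancel and isostasy reduces to e = (Σt_A − Σt_B) − (Σ(ρt)_A − Σ(ρt)_B) / ρ_m.
Σt_A = 31.86 km; Σt_B = 38.166 km; Σ(ρt)_A = 89.20256; Σ(ρt)_B = 105.85809 (in km·g/cm³).
e = (31.86 − 38.166) − (89.20256 − 105.85809) / 3.325 = −1.3 km.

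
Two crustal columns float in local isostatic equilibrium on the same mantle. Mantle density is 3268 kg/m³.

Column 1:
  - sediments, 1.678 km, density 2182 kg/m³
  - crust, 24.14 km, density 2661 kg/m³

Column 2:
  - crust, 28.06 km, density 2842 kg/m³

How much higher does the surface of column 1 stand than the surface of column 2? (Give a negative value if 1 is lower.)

1.38 km

For any compensation level in the mantle, the mantle terms cancel and isostasy reduces to e = (Σt_1 − Σt_2) − (Σ(ρt)_1 − Σ(ρt)_2) / ρ_m.
Σt_1 = 25.818 km; Σt_2 = 28.06 km; Σ(ρt)_1 = 67897.936; Σ(ρt)_2 = 79746.52 (in km·kg/m³).
e = (25.818 − 28.06) − (67897.936 − 79746.52) / 3268 = 1.38 km.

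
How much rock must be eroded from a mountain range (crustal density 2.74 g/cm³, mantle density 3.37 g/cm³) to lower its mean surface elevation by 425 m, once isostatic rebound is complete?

Net drop Δ = e − u = e − e ρ_c/ρ_m = e (ρ_m − ρ_c)/ρ_m.
e = Δ ρ_m/(ρ_m − ρ_c) = 425 m × 3.37/0.63 = 2270 m.

2270 m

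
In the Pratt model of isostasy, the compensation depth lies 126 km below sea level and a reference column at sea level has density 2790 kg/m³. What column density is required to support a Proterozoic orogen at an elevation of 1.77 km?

Pratt balance: ρ_ref D = ρ (D + h).
ρ = ρ_ref D/(D + h) = 2790 × 126 km/(126 km + 1.77 km) = 2750 kg/m³.

2750 kg/m³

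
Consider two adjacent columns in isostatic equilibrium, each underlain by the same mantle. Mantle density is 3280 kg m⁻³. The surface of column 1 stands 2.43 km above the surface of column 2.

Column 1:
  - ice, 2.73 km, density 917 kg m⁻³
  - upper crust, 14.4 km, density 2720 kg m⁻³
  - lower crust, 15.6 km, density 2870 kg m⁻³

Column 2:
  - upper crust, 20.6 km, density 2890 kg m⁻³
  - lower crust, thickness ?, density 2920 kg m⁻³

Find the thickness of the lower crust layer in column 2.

13.6 km

Take the compensation level at the base of the deeper column (depth z_c below the surface of column 1) and equate Σ ρ_i t_i down to z_c; mantle fills any gap and the z_c terms cancel.
Column 1: 2.73×917 + 14.4×2720 + 15.6×2870 + (z_c − 32.73)×3280
Column 2: 2.43×0 + 20.6×2890 + x×2920 + (z_c − 2.43 − 20.6 − x)×3280
The z_c×3280 term appears on both sides and cancels. Collect the known terms of each column as K = Σ(ρt)_known − 3280 × (depth of known layers): K_1 = 86443.41 − 3280×32.73 = −20910.99; K_2 = 59534 − 3280×(2.43 + 20.6) = −16004.4.
Balance: K_1 = K_2 − x×(3280 − 2920), so x = (K_2 − K_1)/(3280 − 2920) = 4906.59/360 = 13.6 km.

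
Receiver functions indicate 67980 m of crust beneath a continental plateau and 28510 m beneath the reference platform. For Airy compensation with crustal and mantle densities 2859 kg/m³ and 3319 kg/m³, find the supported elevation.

5470 m

Excess crust Δ = 67980 m − 28510 m = 39470 m, split between elevation h and root r with h + r = Δ.
Airy balance ρ_c h = (ρ_m − ρ_c) r gives r = h ρ_c/(ρ_m − ρ_c), so h (1 + ρ_c/(ρ_m − ρ_c)) = Δ, i.e. h = Δ (ρ_m − ρ_c)/ρ_m.
h = 39470 m × 460/3319 = 5470 m.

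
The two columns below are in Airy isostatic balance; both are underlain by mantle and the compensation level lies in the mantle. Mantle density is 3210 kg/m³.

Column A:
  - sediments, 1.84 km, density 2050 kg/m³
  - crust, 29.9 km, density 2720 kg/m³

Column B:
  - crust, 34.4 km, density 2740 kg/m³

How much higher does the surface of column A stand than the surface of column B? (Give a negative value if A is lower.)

0.192 km

For any compensation level in the mantle, the mantle terms cancel and isostasy reduces to e = (Σt_A − Σt_B) − (Σ(ρt)_A − Σ(ρt)_B) / ρ_m.
Σt_A = 31.74 km; Σt_B = 34.4 km; Σ(ρt)_A = 85100; Σ(ρt)_B = 94256 (in km·kg/m³).
e = (31.74 − 34.4) − (85100 − 94256) / 3210 = 0.192 km.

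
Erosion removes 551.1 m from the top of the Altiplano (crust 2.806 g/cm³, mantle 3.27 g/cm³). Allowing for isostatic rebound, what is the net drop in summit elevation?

78.2 m

Rebound u = e ρ_c/ρ_m = 551.1 m × 2.806/3.27 = 472.9 m.
Net surface drop = e − u = 551.1 m − 472.9 m = e (ρ_m − ρ_c)/ρ_m = 78.2 m.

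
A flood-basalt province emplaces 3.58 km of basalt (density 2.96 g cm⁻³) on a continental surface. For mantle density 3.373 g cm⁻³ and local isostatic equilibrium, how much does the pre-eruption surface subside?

3.14 km

Subaerial loading: s = t ρ_load / ρ_m.
s = 3.58 km × 2.96/3.373 = 3.14 km.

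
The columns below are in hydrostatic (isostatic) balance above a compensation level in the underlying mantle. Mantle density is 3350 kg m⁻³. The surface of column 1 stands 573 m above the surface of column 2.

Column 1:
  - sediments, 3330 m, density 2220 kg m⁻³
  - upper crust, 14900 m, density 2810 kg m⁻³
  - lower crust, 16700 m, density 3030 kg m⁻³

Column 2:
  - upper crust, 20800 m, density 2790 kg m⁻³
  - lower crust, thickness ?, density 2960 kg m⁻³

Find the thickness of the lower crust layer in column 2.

Take the compensation level at the base of the deeper column (depth z_c below the surface of column 1) and equate Σ ρ_i t_i down to z_c; mantle fills any gap and the z_c terms cancel.
Column 1: 3330×2220 + 14900×2810 + 16700×3030 + (z_c − 34930)×3350
Column 2: 573×0 + 20800×2790 + x×2960 + (z_c − 573 − 20800 − x)×3350
The z_c×3350 term appears on both sides and cancels. Collect the known terms of each column as K = Σ(ρt)_known − 3350 × (depth of known layers): K_1 = 99862600 − 3350×34930 = −17152900; K_2 = 58032000 − 3350×(573 + 20800) = −13567550.
Balance: K_1 = K_2 − x×(3350 − 2960), so x = (K_2 − K_1)/(3350 − 2960) = 3585350/390 = 9190 m.

9190 m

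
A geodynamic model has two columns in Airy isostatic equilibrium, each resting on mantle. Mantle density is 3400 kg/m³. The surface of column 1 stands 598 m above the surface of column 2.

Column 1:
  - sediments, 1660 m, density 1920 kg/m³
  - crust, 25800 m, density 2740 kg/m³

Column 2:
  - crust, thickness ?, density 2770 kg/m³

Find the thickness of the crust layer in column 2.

27700 m

Take the compensation level at the base of the deeper column (depth z_c below the surface of column 1) and equate Σ ρ_i t_i down to z_c; mantle fills any gap and the z_c terms cancel.
Column 1: 1660×1920 + 25800×2740 + (z_c − 27460)×3400
Column 2: 598×0 + x×2770 + (z_c − 598 − 0 − x)×3400
The z_c×3400 term appears on both sides and cancels. Collect the known terms of each column as K = Σ(ρt)_known − 3400 × (depth of known layers): K_1 = 73879200 − 3400×27460 = −19484800; K_2 = 0 − 3400×(598 + 0) = −2033200.
Balance: K_1 = K_2 − x×(3400 − 2770), so x = (K_2 − K_1)/(3400 − 2770) = 17451600/630 = 27700 m.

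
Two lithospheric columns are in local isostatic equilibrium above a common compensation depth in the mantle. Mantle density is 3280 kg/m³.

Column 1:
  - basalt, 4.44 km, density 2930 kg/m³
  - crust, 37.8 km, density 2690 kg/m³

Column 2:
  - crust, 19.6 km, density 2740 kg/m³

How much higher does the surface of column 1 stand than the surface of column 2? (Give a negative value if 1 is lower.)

For any compensation level in the mantle, the mantle terms cancel and isostasy reduces to e = (Σt_1 − Σt_2) − (Σ(ρt)_1 − Σ(ρt)_2) / ρ_m.
Σt_1 = 42.24 km; Σt_2 = 19.6 km; Σ(ρt)_1 = 114691.2; Σ(ρt)_2 = 53704 (in km·kg/m³).
e = (42.24 − 19.6) − (114691.2 − 53704) / 3280 = 4.05 km.

4.05 km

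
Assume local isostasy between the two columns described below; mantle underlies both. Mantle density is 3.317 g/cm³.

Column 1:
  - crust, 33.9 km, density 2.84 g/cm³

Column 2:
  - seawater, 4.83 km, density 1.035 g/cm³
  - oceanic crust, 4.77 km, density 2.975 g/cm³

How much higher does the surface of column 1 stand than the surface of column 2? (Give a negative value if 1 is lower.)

For any compensation level in the mantle, the mantle terms cancel and isostasy reduces to e = (Σt_1 − Σt_2) − (Σ(ρt)_1 − Σ(ρt)_2) / ρ_m.
Σt_1 = 33.9 km; Σt_2 = 9.6 km; Σ(ρt)_1 = 96.276; Σ(ρt)_2 = 19.1898 (in km·g/cm³).
e = (33.9 − 9.6) − (96.276 − 19.1898) / 3.317 = 1.06 km.

1.06 km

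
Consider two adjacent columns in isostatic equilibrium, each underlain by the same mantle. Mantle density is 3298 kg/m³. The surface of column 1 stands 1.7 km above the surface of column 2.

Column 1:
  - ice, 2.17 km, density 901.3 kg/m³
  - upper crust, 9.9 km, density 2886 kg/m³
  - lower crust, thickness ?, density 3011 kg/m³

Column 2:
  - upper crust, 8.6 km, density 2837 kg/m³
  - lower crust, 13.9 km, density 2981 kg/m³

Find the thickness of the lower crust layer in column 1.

Take the compensation level at the base of the deeper column (depth z_c below the surface of column 1) and equate Σ ρ_i t_i down to z_c; mantle fills any gap and the z_c terms cancel.
Column 1: 2.17×901.3 + 9.9×2886 + x×3011 + (z_c − 12.07 − x)×3298
Column 2: 1.7×0 + 8.6×2837 + 13.9×2981 + (z_c − 1.7 − 22.5)×3298
The z_c×3298 term appears on both sides and cancels. Collect the known terms of each column as K = Σ(ρt)_known − 3298 × (depth of known layers): K_1 = 30527.221 − 3298×12.07 = −9279.639; K_2 = 65834.1 − 3298×(1.7 + 22.5) = −13977.5.
Balance: K_1 − x×(3298 − 3011) = K_2, so x = (K_1 − K_2)/(3298 − 3011) = 4697.86/287 = 16.4 km.

16.4 km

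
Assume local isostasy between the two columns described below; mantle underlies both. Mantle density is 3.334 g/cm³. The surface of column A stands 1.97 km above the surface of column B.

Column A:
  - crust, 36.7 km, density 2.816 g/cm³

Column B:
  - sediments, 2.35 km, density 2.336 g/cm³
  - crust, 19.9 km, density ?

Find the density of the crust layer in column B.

Take the compensation level at the base of the deeper column (depth z_c below the surface of column A) and equate Σ ρ_i t_i down to z_c; mantle fills any gap and the z_c terms cancel.
Column A: 36.7×2.816 + (z_c − 36.7)×3.334
Column B: 1.97×0 + 2.35×2.336 + 19.9×ρ + (z_c − 1.97 − 22.25)×3.334
The z_c×3.334 term appears on both sides and cancels. Collect the known terms of each column as K = Σ(ρt)_known − 3.334 × (depth of known layers): K_A = 103.3472 − 3.334×36.7 = −19.0106; K_B = 5.4896 − 3.334×(1.97 + 22.25) = −75.25988.
Balance: K_A = K_B + 19.9×ρ, so ρ = (K_A − K_B)/19.9 = 56.2493/19.9 = 2.83 g/cm³.

2.83 g/cm³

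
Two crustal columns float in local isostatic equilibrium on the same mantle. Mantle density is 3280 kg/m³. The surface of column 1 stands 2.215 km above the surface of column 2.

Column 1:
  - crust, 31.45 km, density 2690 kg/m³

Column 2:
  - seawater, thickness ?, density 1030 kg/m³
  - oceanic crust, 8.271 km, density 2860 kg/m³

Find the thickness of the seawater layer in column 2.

Take the compensation level at the base of the deeper column (depth z_c below the surface of column 1) and equate Σ ρ_i t_i down to z_c; mantle fills any gap and the z_c terms cancel.
Column 1: 31.45×2690 + (z_c − 31.45)×3280
Column 2: 2.215×0 + x×1030 + 8.271×2860 + (z_c − 2.215 − 8.271 − x)×3280
The z_c×3280 term appears on both sides and cancels. Collect the known terms of each column as K = Σ(ρt)_known − 3280 × (depth of known layers): K_1 = 84600.5 − 3280×31.45 = −18555.5; K_2 = 23655.06 − 3280×(2.215 + 8.271) = −10739.02.
Balance: K_1 = K_2 − x×(3280 − 1030), so x = (K_2 − K_1)/(3280 − 1030) = 7816.48/2250 = 3.47 km.

3.47 km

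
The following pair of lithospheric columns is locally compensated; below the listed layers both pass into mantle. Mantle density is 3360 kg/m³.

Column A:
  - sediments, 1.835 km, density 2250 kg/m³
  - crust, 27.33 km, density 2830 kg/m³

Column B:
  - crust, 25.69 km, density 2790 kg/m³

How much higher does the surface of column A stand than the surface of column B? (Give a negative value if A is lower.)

For any compensation level in the mantle, the mantle terms cancel and isostasy reduces to e = (Σt_A − Σt_B) − (Σ(ρt)_A − Σ(ρt)_B) / ρ_m.
Σt_A = 29.165 km; Σt_B = 25.69 km; Σ(ρt)_A = 81472.65; Σ(ρt)_B = 71675.1 (in km·kg/m³).
e = (29.165 − 25.69) − (81472.65 − 71675.1) / 3360 = 0.559 km.

0.559 km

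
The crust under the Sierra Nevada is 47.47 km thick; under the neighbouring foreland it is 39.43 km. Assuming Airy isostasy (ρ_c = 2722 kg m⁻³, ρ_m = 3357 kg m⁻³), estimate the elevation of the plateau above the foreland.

Excess crust Δ = 47.47 km − 39.43 km = 8.04 km, split between elevation h and root r with h + r = Δ.
Airy balance ρ_c h = (ρ_m − ρ_c) r gives r = h ρ_c/(ρ_m − ρ_c), so h (1 + ρ_c/(ρ_m − ρ_c)) = Δ, i.e. h = Δ (ρ_m − ρ_c)/ρ_m.
h = 8.04 km × 635/3357 = 1.52 km.

1.52 km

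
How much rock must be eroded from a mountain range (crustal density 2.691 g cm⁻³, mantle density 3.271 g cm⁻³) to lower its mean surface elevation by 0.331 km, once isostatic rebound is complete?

1.87 km

Net drop Δ = e − u = e − e ρ_c/ρ_m = e (ρ_m − ρ_c)/ρ_m.
e = Δ ρ_m/(ρ_m − ρ_c) = 0.331 km × 3.271/0.58 = 1.87 km.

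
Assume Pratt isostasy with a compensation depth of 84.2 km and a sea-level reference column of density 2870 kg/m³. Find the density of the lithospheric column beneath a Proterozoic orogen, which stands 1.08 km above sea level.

Pratt balance: ρ_ref D = ρ (D + h).
ρ = ρ_ref D/(D + h) = 2870 × 84.2 km/(84.2 km + 1.08 km) = 2830 kg/m³.

2830 kg/m³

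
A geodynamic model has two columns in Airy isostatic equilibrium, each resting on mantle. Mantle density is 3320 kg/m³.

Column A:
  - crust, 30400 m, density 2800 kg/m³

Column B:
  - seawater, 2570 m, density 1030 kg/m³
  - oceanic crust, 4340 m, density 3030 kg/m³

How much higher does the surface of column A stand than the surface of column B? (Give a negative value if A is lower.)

For any compensation level in the mantle, the mantle terms cancel and isostasy reduces to e = (Σt_A − Σt_B) − (Σ(ρt)_A − Σ(ρt)_B) / ρ_m.
Σt_A = 30400 m; Σt_B = 6910 m; Σ(ρt)_A = 85120000; Σ(ρt)_B = 15797300 (in m·kg/m³).
e = (30400 − 6910) − (85120000 − 15797300) / 3320 = 2610 m.

2610 m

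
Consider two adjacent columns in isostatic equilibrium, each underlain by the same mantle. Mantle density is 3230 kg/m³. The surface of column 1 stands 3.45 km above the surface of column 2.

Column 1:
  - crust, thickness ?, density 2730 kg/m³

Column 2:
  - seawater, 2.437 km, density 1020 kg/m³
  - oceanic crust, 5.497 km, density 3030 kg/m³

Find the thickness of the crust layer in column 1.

35.3 km

Take the compensation level at the base of the deeper column (depth z_c below the surface of column 1) and equate Σ ρ_i t_i down to z_c; mantle fills any gap and the z_c terms cancel.
Column 1: x×2730 + (z_c − 0 − x)×3230
Column 2: 3.45×0 + 2.437×1020 + 5.497×3030 + (z_c − 3.45 − 7.934)×3230
The z_c×3230 term appears on both sides and cancels. Collect the known terms of each column as K = Σ(ρt)_known − 3230 × (depth of known layers): K_1 = 0 − 3230×0 = 0; K_2 = 19141.65 − 3230×(3.45 + 7.934) = −17628.67.
Balance: K_1 − x×(3230 − 2730) = K_2, so x = (K_1 − K_2)/(3230 − 2730) = 17628.7/500 = 35.3 km.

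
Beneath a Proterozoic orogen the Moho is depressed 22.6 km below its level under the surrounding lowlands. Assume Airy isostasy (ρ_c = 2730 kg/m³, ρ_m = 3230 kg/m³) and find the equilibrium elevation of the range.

Isostatic balance requires: ρ_c h = (ρ_m − ρ_c) r.
h = r (ρ_m − ρ_c) / ρ_c = 22.6 km × (3230 − 2730) / 2730 = 4.14 km.

4.14 km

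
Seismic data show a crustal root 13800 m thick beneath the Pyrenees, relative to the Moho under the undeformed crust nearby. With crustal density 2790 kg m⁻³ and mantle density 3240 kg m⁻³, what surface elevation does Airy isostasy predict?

By Archimedes' principle applied to the lithosphere: ρ_c h = (ρ_m − ρ_c) r.
h = r (ρ_m − ρ_c) / ρ_c = 13800 m × (3240 − 2790) / 2790 = 2230 m.

2230 m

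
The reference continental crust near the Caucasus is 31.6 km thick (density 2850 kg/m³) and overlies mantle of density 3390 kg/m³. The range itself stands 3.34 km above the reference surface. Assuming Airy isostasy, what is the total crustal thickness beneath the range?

Root depth r = h ρ_c / (ρ_m − ρ_c) = 3.34 km × 2850 / 540 = 17.63 km.
Total thickness = T + h + r = 31.6 km + 3.34 km + 17.63 km = 52.6 km.

52.6 km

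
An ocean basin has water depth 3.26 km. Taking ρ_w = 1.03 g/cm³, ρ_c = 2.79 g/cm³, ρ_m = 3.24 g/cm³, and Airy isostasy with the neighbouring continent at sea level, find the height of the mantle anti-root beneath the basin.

12.8 km

By Archimedes' principle applied to the lithosphere: replacing crust with seawater at the top is compensated by replacing crust with mantle at the base: d (ρ_c − ρ_w) = a (ρ_m − ρ_c).
a = d (ρ_c − ρ_w)/(ρ_m − ρ_c) = 3.26 km × 1.76/0.45 = 12.8 km.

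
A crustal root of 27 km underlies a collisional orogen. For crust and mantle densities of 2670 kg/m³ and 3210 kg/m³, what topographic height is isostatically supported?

5.46 km

In Airy isostatic equilibrium: ρ_c h = (ρ_m − ρ_c) r.
h = r (ρ_m − ρ_c) / ρ_c = 27 km × (3210 − 2670) / 2670 = 5.46 km.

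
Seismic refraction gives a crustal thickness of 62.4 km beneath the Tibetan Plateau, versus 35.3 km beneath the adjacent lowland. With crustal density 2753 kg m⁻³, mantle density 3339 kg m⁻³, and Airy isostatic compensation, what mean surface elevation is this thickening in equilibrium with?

Excess crust Δ = 62.4 km − 35.3 km = 27.1 km, split between elevation h and root r with h + r = Δ.
Airy balance ρ_c h = (ρ_m − ρ_c) r gives r = h ρ_c/(ρ_m − ρ_c), so h (1 + ρ_c/(ρ_m − ρ_c)) = Δ, i.e. h = Δ (ρ_m − ρ_c)/ρ_m.
h = 27.1 km × 586/3339 = 4.76 km.

4.76 km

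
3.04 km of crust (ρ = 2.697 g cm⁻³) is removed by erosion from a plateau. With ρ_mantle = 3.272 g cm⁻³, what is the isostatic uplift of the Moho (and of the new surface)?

2.51 km

Unloading: uplift u = e ρ_c/ρ_m = 3.04 km × 2.697/3.272 = 2.51 km.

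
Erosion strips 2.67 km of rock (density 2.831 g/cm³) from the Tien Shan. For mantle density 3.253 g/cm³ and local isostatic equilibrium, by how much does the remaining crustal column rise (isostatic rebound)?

2.32 km

Unloading: uplift u = e ρ_c/ρ_m = 2.67 km × 2.831/3.253 = 2.32 km.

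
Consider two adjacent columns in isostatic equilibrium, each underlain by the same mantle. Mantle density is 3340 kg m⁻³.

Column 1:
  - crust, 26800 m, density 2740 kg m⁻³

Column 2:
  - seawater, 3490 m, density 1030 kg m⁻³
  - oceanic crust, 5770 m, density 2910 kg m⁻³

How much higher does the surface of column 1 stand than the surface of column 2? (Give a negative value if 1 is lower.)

For any compensation level in the mantle, the mantle terms cancel and isostasy reduces to e = (Σt_1 − Σt_2) − (Σ(ρt)_1 − Σ(ρt)_2) / ρ_m.
Σt_1 = 26800 m; Σt_2 = 9260 m; Σ(ρt)_1 = 73432000; Σ(ρt)_2 = 20385400 (in m·kg m⁻³).
e = (26800 − 9260) − (73432000 − 20385400) / 3340 = 1660 m.

1660 m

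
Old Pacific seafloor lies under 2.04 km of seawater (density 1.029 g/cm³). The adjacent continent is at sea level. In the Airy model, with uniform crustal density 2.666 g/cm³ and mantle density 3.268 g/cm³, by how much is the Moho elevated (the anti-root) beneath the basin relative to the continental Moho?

Equating mass per unit area of the two columns: replacing crust with seawater at the top is compensated by replacing crust with mantle at the base: d (ρ_c − ρ_w) = a (ρ_m − ρ_c).
a = d (ρ_c − ρ_w)/(ρ_m − ρ_c) = 2.04 km × 1.637/0.602 = 5.55 km.

5.55 km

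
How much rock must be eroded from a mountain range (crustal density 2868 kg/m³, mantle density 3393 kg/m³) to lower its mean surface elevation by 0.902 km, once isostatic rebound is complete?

Net drop Δ = e − u = e − e ρ_c/ρ_m = e (ρ_m − ρ_c)/ρ_m.
e = Δ ρ_m/(ρ_m − ρ_c) = 0.902 km × 3393/525 = 5.83 km.

5.83 km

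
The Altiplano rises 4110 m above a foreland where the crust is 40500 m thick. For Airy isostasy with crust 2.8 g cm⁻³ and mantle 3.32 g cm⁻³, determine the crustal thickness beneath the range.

66700 m

Root depth r = h ρ_c / (ρ_m − ρ_c) = 4110 m × 2.8 / 0.52 = 22130 m.
Total thickness = T + h + r = 40500 m + 4110 m + 22130 m = 66700 m.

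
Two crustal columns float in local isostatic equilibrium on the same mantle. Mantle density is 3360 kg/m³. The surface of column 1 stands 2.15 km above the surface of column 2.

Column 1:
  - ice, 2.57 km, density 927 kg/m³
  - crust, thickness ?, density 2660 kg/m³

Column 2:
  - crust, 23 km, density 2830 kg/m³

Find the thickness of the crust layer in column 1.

18.8 km

Take the compensation level at the base of the deeper column (depth z_c below the surface of column 1) and equate Σ ρ_i t_i down to z_c; mantle fills any gap and the z_c terms cancel.
Column 1: 2.57×927 + x×2660 + (z_c − 2.57 − x)×3360
Column 2: 2.15×0 + 23×2830 + (z_c − 2.15 − 23)×3360
The z_c×3360 term appears on both sides and cancels. Collect the known terms of each column as K = Σ(ρt)_known − 3360 × (depth of known layers): K_1 = 2382.39 − 3360×2.57 = −6252.81; K_2 = 65090 − 3360×(2.15 + 23) = −19414.
Balance: K_1 − x×(3360 − 2660) = K_2, so x = (K_1 − K_2)/(3360 − 2660) = 13161.2/700 = 18.8 km.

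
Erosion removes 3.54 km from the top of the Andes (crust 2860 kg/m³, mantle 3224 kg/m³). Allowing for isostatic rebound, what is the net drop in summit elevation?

Rebound u = e ρ_c/ρ_m = 3.54 km × 2860/3224 = 3.14 km.
Net surface drop = e − u = 3.54 km − 3.14 km = e (ρ_m − ρ_c)/ρ_m = 0.4 km.

0.4 km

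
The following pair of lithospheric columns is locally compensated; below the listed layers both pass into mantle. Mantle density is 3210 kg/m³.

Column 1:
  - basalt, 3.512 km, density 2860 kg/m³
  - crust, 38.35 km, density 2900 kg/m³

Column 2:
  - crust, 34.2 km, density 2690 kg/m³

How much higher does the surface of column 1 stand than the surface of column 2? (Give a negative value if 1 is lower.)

−1.45 km

For any compensation level in the mantle, the mantle terms cancel and isostasy reduces to e = (Σt_1 − Σt_2) − (Σ(ρt)_1 − Σ(ρt)_2) / ρ_m.
Σt_1 = 41.862 km; Σt_2 = 34.2 km; Σ(ρt)_1 = 121259.32; Σ(ρt)_2 = 91998 (in km·kg/m³).
e = (41.862 − 34.2) − (121259.32 − 91998) / 3210 = −1.45 km.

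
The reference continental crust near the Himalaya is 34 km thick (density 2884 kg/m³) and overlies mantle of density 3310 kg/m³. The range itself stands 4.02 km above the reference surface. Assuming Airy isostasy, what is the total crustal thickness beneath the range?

65.2 km

Root depth r = h ρ_c / (ρ_m − ρ_c) = 4.02 km × 2884 / 426 = 27.22 km.
Total thickness = T + h + r = 34 km + 4.02 km + 27.22 km = 65.2 km.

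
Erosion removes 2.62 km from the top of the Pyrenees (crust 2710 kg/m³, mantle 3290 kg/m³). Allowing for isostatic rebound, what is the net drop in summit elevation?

Rebound u = e ρ_c/ρ_m = 2.62 km × 2710/3290 = 2.158 km.
Net surface drop = e − u = 2.62 km − 2.158 km = e (ρ_m − ρ_c)/ρ_m = 0.462 km.

0.462 km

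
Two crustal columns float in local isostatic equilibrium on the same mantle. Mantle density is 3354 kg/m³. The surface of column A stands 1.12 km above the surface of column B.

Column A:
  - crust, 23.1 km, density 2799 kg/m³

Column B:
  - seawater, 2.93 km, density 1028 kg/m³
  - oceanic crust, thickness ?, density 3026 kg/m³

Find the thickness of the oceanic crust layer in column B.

Take the compensation level at the base of the deeper column (depth z_c below the surface of column A) and equate Σ ρ_i t_i down to z_c; mantle fills any gap and the z_c terms cancel.
Column A: 23.1×2799 + (z_c − 23.1)×3354
Column B: 1.12×0 + 2.93×1028 + x×3026 + (z_c − 1.12 − 2.93 − x)×3354
The z_c×3354 term appears on both sides and cancels. Collect the known terms of each column as K = Σ(ρt)_known − 3354 × (depth of known layers): K_A = 64656.9 − 3354×23.1 = −12820.5; K_B = 3012.04 − 3354×(1.12 + 2.93) = −10571.66.
Balance: K_A = K_B − x×(3354 − 3026), so x = (K_B − K_A)/(3354 − 3026) = 2248.84/328 = 6.86 km.

6.86 km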